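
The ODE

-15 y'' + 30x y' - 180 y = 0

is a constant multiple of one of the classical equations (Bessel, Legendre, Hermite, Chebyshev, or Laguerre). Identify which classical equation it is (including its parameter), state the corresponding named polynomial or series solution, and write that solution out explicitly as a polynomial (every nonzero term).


All three coefficients share the factor -15; dividing through by -15 gives  y'' - 2x y' + 12 y = 0.
This matches the Hermite equation y'' - 2x y' + 2n y = 0 with 2n = 12, so n = 6; the polynomial solution is H_6(x).
With y = sum_k a_k x^k, matching x^k gives (k+2)(k+1) a_{k+2} = 2(k - n) a_k = 2(k - 6) a_k. The right side vanishes at k = 6, so the series with the parity of 6 terminates at degree 6.
Standard normalization: leading coefficient of H_n is 2^n, so a_6 = 2^6 = 64. Work downward with a_k = (k+1)(k+2) a_{k+2} / (2(k - n)):
  a_4 = (5)(6)(64) / (2(4 - 6)) = 1920/(-4) = -480
  a_2 = (3)(4)(-480) / (2(2 - 6)) = -5760/(-8) = 720
  a_0 = (1)(2)(720) / (2(0 - 6)) = 1440/(-12) = -120
Hence H_6(x) = 64 x^6 - 480 x^4 + 720 x^2 - 120.

H_6(x); series = 64 x^6 - 480 x^4 + 720 x^2 - 120


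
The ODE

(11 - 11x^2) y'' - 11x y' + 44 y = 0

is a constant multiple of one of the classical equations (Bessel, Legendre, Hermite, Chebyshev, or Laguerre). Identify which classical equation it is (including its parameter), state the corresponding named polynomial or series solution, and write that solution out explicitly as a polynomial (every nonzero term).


All three coefficients share the factor 11; dividing through by 11 gives  (1 - x^2) y'' - x y' + 4 y = 0.
This matches the Chebyshev equation (1 - x^2) y'' - x y' + n^2 y = 0 (note the -x y' term, not -2x y') with n^2 = 4, so n = 2; the polynomial solution is T_2(x).
With y = sum_k a_k x^k, matching x^k gives (k+2)(k+1) a_{k+2} = (k^2 - n^2) a_k = (k - 2)(k + 2) a_k. The right side vanishes at k = 2, so the series with the parity of 2 terminates at degree 2.
Standard normalization: leading coefficient of T_n is 2^(n-1), so a_2 = 2^1 = 2. Work downward with a_k = (k+1)(k+2) a_{k+2} / ((k - 2)(k + 2)):
  a_0 = (1)(2)(2) / ((0 - 2)(0 + 2)) = 4/(-4) = -1
Hence T_2(x) = 2 x^2 - 1.

T_2(x); series = 2 x^2 - 1


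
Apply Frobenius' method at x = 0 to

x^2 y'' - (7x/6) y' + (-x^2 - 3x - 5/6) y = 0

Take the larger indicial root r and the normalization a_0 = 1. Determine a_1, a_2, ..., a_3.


Write in Frobenius form y'' + (p(x)/x) y' + (q(x)/x^2) y = 0:
  p(x) = -7/6,  q(x) = -x^2 - 3x - 5/6.
Indicial equation: r(r-1) + (-7/6) r + (-5/6) = 0 -> roots r_1 = 5/2, r_2 = -1/3.
Take r = r_1 = 5/2. Let y(x) = x^r sum_{n>=0} a_n x^n with a_0 = 1.
Substitute y = x^r sum a_n x^n and match x^{r+n}. The recurrence is
  D(n) a_n - 3 a_{n-1} - 1 a_{n-2} = 0,  where D(n) = (r+n)(r+n-1) + (-7/6)(r+n) + (-5/6).
  a_n = [3 a_{n-1} + 1 a_{n-2}] / D(n).
Since the indicial polynomial factors as (r - r_1)(r - r_2), D(n) = (r_1 + n - r_1)(r_1 + n - r_2) = n(n + 17/6).
Evaluating step by step (a_0 = 1):
  n = 1: D(1) = 1(1 + 17/6) = 23/6; numerator = 3(1) = 3; a_1 = (3)/(23/6) = 18/23
  n = 2: D(2) = 2(2 + 17/6) = 29/3; numerator = 3(18/23) + 1(1) = 77/23; a_2 = (77/23)/(29/3) = 231/667
  n = 3: D(3) = 3(3 + 17/6) = 35/2; numerator = 3(231/667) + 1(18/23) = 1215/667; a_3 = (1215/667)/(35/2) = 486/4669

r = 5/2; a_0 = 1; a_1 = 18/23; a_2 = 231/667; a_3 = 486/4669


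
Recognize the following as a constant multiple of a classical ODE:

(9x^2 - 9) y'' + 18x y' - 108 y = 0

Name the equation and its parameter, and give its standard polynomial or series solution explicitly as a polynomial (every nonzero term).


All three coefficients share the factor -9; dividing through by -9 gives  (1 - x^2) y'' - 2x y' + 12 y = 0.
This matches the Legendre equation (1 - x^2) y'' - 2x y' + n(n+1) y = 0 (note the -2x y' term) with n(n+1) = 12, so n = 3; the polynomial solution is P_3(x).
With y = sum_k a_k x^k, matching x^k gives (k+2)(k+1) a_{k+2} = [k(k+1) - n(n+1)] a_k = (k - 3)(k + 4) a_k. The right side vanishes at k = 3, so the series with the parity of 3 terminates at degree 3.
Standard normalization (P_n(1) = 1): leading coefficient (2n)!/(2^n (n!)^2) = 720/(8*36) = 5/2, so a_3 = 5/2. Work downward with a_k = (k+1)(k+2) a_{k+2} / ((k - 3)(k + 4)):
  a_1 = (2)(3)(5/2) / ((1 - 3)(1 + 4)) = 15/(-10) = -3/2
Hence P_3(x) = 5 x^3/2 - 3 x/2.

P_3(x); series = 5 x^3/2 - 3 x/2


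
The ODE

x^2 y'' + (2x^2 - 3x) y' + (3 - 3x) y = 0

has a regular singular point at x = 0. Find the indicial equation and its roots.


Divide by x^2 to reach normal form y'' + P_1(x) y' + P_2(x) y = 0 with P_1(x) = 2 - 3/x and P_2(x) = -3/x + 3/x^2.
x = 0 is a singular point because the y'-coefficient 2 - 3/x has a pole at x = 0 and the y-coefficient -3/x + 3/x^2 has a pole at x = 0.
It is a regular singular point because x P_1(x) = p(x) = 2x - 3 and x^2 P_2(x) = q(x) = 3 - 3x are polynomials, hence analytic at x = 0.
p(0) = -3,  q(0) = 3.
Indicial equation: r(r-1) + p(0) r + q(0) = 0, i.e. r^2 + (p(0) - 1) r + q(0) = 0, i.e. r^2 - 4 r + 3 = 0.
Discriminant: (-4)^2 - 4(3) = 4, so r = (4 ± 2)/2.
Solving: r_1 = 3, r_2 = 1.

indicial: r^2 - 4 r + 3 = 0; roots r_1 = 3, r_2 = 1


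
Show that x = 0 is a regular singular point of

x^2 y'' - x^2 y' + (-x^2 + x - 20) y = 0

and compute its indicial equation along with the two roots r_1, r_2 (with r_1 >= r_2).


Divide by x^2 to reach normal form y'' + P_1(x) y' + P_2(x) y = 0 with P_1(x) = -1 and P_2(x) = -1 + 1/x - 20/x^2.
x = 0 is a singular point because the y-coefficient -1 + 1/x - 20/x^2 has a pole at x = 0.
It is a regular singular point because x P_1(x) = p(x) = -x and x^2 P_2(x) = q(x) = -x^2 + x - 20 are polynomials, hence analytic at x = 0.
p(0) = 0,  q(0) = -20.
Indicial equation: r(r-1) + p(0) r + q(0) = 0, i.e. r^2 + (p(0) - 1) r + q(0) = 0, i.e. r^2 - 1 r - 20 = 0.
Discriminant: (-1)^2 - 4(-20) = 81, so r = (1 ± 9)/2.
Solving: r_1 = 5, r_2 = -4.

indicial: r^2 - 1 r - 20 = 0; roots r_1 = 5, r_2 = -4


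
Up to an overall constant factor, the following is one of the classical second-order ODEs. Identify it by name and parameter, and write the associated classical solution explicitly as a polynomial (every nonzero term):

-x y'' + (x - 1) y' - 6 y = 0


All three coefficients share the factor -1; dividing through by -1 gives  x y'' + (1 - x) y' + 6 y = 0.
This matches the Laguerre equation x y'' + (1 - x) y' + n y = 0 with n = 6; the polynomial solution is L_6(x).
With y = sum_k a_k x^k, matching x^k gives (k+1)k a_{k+1} + (k+1) a_{k+1} - k a_k + n a_k = 0, i.e. (k+1)^2 a_{k+1} = (k - n) a_k = (k - 6) a_k. The right side vanishes at k = 6, so the series terminates at degree 6.
Standard normalization L_n(0) = 1 gives a_0 = 1. Work upward with a_{k+1} = (k - 6) a_k / (k+1)^2:
  a_1 = (0 - 6)(1) / 1^2 = -6/1 = -6
  a_2 = (1 - 6)(-6) / 2^2 = 30/4 = 15/2
  a_3 = (2 - 6)(15/2) / 3^2 = -30/9 = -10/3
  a_4 = (3 - 6)(-10/3) / 4^2 = 10/16 = 5/8
  a_5 = (4 - 6)(5/8) / 5^2 = (-5/4)/25 = -1/20
  a_6 = (5 - 6)(-1/20) / 6^2 = (1/20)/36 = 1/720
Hence L_6(x) = x^6/720 - x^5/20 + 5 x^4/8 - 10 x^3/3 + 15 x^2/2 - 6 x + 1.

L_6(x); series = x^6/720 - x^5/20 + 5 x^4/8 - 10 x^3/3 + 15 x^2/2 - 6 x + 1


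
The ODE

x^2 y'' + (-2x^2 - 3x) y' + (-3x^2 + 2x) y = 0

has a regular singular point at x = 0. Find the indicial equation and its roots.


Divide by x^2 to reach normal form y'' + P_1(x) y' + P_2(x) y = 0 with P_1(x) = -2 - 3/x and P_2(x) = -3 + 2/x.
x = 0 is a singular point because the y'-coefficient -2 - 3/x has a pole at x = 0 and the y-coefficient -3 + 2/x has a pole at x = 0.
It is a regular singular point because x P_1(x) = p(x) = -2x - 3 and x^2 P_2(x) = q(x) = -3x^2 + 2x are polynomials, hence analytic at x = 0.
p(0) = -3,  q(0) = 0.
Indicial equation: r(r-1) + p(0) r + q(0) = 0, i.e. r^2 + (p(0) - 1) r + q(0) = 0, i.e. r^2 - 4 r = 0.
Discriminant: (-4)^2 - 4(0) = 16, so r = (4 ± 4)/2.
Solving: r_1 = 4, r_2 = 0.

indicial: r^2 - 4 r = 0; roots r_1 = 4, r_2 = 0


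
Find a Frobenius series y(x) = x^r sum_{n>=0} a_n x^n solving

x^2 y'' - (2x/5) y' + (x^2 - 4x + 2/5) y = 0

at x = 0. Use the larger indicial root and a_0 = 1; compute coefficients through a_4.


Write in Frobenius form y'' + (p(x)/x) y' + (q(x)/x^2) y = 0:
  p(x) = -2/5,  q(x) = x^2 - 4x + 2/5.
Indicial equation: r(r-1) + (-2/5) r + (2/5) = 0 -> roots r_1 = 1, r_2 = 2/5.
Take r = r_1 = 1. Let y(x) = x^r sum_{n>=0} a_n x^n with a_0 = 1.
Substitute y = x^r sum a_n x^n and match x^{r+n}. The recurrence is
  D(n) a_n - 4 a_{n-1} + 1 a_{n-2} = 0,  where D(n) = (r+n)(r+n-1) + (-2/5)(r+n) + (2/5).
  a_n = [4 a_{n-1} - 1 a_{n-2}] / D(n).
Since the indicial polynomial factors as (r - r_1)(r - r_2), D(n) = (r_1 + n - r_1)(r_1 + n - r_2) = n(n + 3/5).
Evaluating step by step (a_0 = 1):
  n = 1: D(1) = 1(1 + 3/5) = 8/5; numerator = 4(1) = 4; a_1 = (4)/(8/5) = 5/2
  n = 2: D(2) = 2(2 + 3/5) = 26/5; numerator = 4(5/2) - 1(1) = 9; a_2 = (9)/(26/5) = 45/26
  n = 3: D(3) = 3(3 + 3/5) = 54/5; numerator = 4(45/26) - 1(5/2) = 115/26; a_3 = (115/26)/(54/5) = 575/1404
  n = 4: D(4) = 4(4 + 3/5) = 92/5; numerator = 4(575/1404) - 1(45/26) = -5/54; a_4 = (-5/54)/(92/5) = -25/4968

r = 1; a_0 = 1; a_1 = 5/2; a_2 = 45/26; a_3 = 575/1404; a_4 = -25/4968


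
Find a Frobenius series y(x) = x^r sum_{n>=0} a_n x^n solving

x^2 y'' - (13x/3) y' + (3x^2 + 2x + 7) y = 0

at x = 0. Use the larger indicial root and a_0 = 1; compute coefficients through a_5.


Write in Frobenius form y'' + (p(x)/x) y' + (q(x)/x^2) y = 0:
  p(x) = -13/3,  q(x) = 3x^2 + 2x + 7.
Indicial equation: r(r-1) + (-13/3) r + (7) = 0 -> roots r_1 = 3, r_2 = 7/3.
Take r = r_1 = 3. Let y(x) = x^r sum_{n>=0} a_n x^n with a_0 = 1.
Substitute y = x^r sum a_n x^n and match x^{r+n}. The recurrence is
  D(n) a_n + 2 a_{n-1} + 3 a_{n-2} = 0,  where D(n) = (r+n)(r+n-1) + (-13/3)(r+n) + (7).
  a_n = [-2 a_{n-1} - 3 a_{n-2}] / D(n).
Since the indicial polynomial factors as (r - r_1)(r - r_2), D(n) = (r_1 + n - r_1)(r_1 + n - r_2) = n(n + 2/3).
Evaluating step by step (a_0 = 1):
  n = 1: D(1) = 1(1 + 2/3) = 5/3; numerator = -2(1) = -2; a_1 = (-2)/(5/3) = -6/5
  n = 2: D(2) = 2(2 + 2/3) = 16/3; numerator = -2(-6/5) - 3(1) = -3/5; a_2 = (-3/5)/(16/3) = -9/80
  n = 3: D(3) = 3(3 + 2/3) = 11; numerator = -2(-9/80) - 3(-6/5) = 153/40; a_3 = (153/40)/(11) = 153/440
  n = 4: D(4) = 4(4 + 2/3) = 56/3; numerator = -2(153/440) - 3(-9/80) = -63/176; a_4 = (-63/176)/(56/3) = -27/1408
  n = 5: D(5) = 5(5 + 2/3) = 85/3; numerator = -2(-27/1408) - 3(153/440) = -3537/3520; a_5 = (-3537/3520)/(85/3) = -10611/299200

r = 3; a_0 = 1; a_1 = -6/5; a_2 = -9/80; a_3 = 153/440; a_4 = -27/1408; a_5 = -10611/299200


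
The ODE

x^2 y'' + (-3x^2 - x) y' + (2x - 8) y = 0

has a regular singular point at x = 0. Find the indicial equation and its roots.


Divide by x^2 to reach normal form y'' + P_1(x) y' + P_2(x) y = 0 with P_1(x) = -3 - 1/x and P_2(x) = 2/x - 8/x^2.
x = 0 is a singular point because the y'-coefficient -3 - 1/x has a pole at x = 0 and the y-coefficient 2/x - 8/x^2 has a pole at x = 0.
It is a regular singular point because x P_1(x) = p(x) = -3x - 1 and x^2 P_2(x) = q(x) = 2x - 8 are polynomials, hence analytic at x = 0.
p(0) = -1,  q(0) = -8.
Indicial equation: r(r-1) + p(0) r + q(0) = 0, i.e. r^2 + (p(0) - 1) r + q(0) = 0, i.e. r^2 - 2 r - 8 = 0.
Discriminant: (-2)^2 - 4(-8) = 36, so r = (2 ± 6)/2.
Solving: r_1 = 4, r_2 = -2.

indicial: r^2 - 2 r - 8 = 0; roots r_1 = 4, r_2 = -2


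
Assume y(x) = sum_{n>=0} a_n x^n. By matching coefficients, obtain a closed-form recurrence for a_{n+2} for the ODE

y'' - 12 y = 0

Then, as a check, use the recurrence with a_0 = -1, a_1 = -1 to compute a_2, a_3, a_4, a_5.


Substitute y = sum_n a_n x^n into y'' + (const) y = 0.
y''(x) = sum_{n>=0} (n+2)(n+1) a_{n+2} x^n.
The ODE becomes sum_n [(n+2)(n+1) a_{n+2} - 12 a_n] x^n = 0.
Setting each coefficient to zero gives the recurrence:
  (n+2)(n+1) a_{n+2} - 12 a_n = 0,
  a_{n+2} = 12 / ((n+1)(n+2)) a_n.

Check with a_0 = -1, a_1 = -1 (apply the recurrence for n = 0, 1, 2, 3): a_0 = -1, a_1 = -1, a_2 = -6, a_3 = -2, a_4 = -6, a_5 = -6/5.

a_{n+2} = 12/((n+1)(n+2)) * a_n; check: a_0 = -1, a_1 = -1, a_2 = -6, a_3 = -2, a_4 = -6, a_5 = -6/5


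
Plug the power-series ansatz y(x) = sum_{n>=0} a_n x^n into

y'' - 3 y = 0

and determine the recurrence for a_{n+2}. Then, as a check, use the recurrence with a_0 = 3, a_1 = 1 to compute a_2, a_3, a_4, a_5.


Substitute y = sum_n a_n x^n into y'' + (const) y = 0.
y''(x) = sum_{n>=0} (n+2)(n+1) a_{n+2} x^n.
The ODE becomes sum_n [(n+2)(n+1) a_{n+2} - 3 a_n] x^n = 0.
Setting each coefficient to zero gives the recurrence:
  (n+2)(n+1) a_{n+2} - 3 a_n = 0,
  a_{n+2} = 3 / ((n+1)(n+2)) a_n.

Check with a_0 = 3, a_1 = 1 (apply the recurrence for n = 0, 1, 2, 3): a_0 = 3, a_1 = 1, a_2 = 9/2, a_3 = 1/2, a_4 = 9/8, a_5 = 3/40.

a_{n+2} = 3/((n+1)(n+2)) * a_n; check: a_0 = 3, a_1 = 1, a_2 = 9/2, a_3 = 1/2, a_4 = 9/8, a_5 = 3/40


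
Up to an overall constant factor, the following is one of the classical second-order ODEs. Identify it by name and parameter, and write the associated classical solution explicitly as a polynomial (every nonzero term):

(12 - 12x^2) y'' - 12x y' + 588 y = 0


All three coefficients share the factor 12; dividing through by 12 gives  (1 - x^2) y'' - x y' + 49 y = 0.
This matches the Chebyshev equation (1 - x^2) y'' - x y' + n^2 y = 0 (note the -x y' term, not -2x y') with n^2 = 49, so n = 7; the polynomial solution is T_7(x).
With y = sum_k a_k x^k, matching x^k gives (k+2)(k+1) a_{k+2} = (k^2 - n^2) a_k = (k - 7)(k + 7) a_k. The right side vanishes at k = 7, so the series with the parity of 7 terminates at degree 7.
Standard normalization: leading coefficient of T_n is 2^(n-1), so a_7 = 2^6 = 64. Work downward with a_k = (k+1)(k+2) a_{k+2} / ((k - 7)(k + 7)):
  a_5 = (6)(7)(64) / ((5 - 7)(5 + 7)) = 2688/(-24) = -112
  a_3 = (4)(5)(-112) / ((3 - 7)(3 + 7)) = -2240/(-40) = 56
  a_1 = (2)(3)(56) / ((1 - 7)(1 + 7)) = 336/(-48) = -7
Hence T_7(x) = 64 x^7 - 112 x^5 + 56 x^3 - 7 x.

T_7(x); series = 64 x^7 - 112 x^5 + 56 x^3 - 7 x


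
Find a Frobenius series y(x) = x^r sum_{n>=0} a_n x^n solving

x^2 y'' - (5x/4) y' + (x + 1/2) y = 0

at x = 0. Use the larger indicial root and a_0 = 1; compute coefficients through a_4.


Write in Frobenius form y'' + (p(x)/x) y' + (q(x)/x^2) y = 0:
  p(x) = -5/4,  q(x) = x + 1/2.
Indicial equation: r(r-1) + (-5/4) r + (1/2) = 0 -> roots r_1 = 2, r_2 = 1/4.
Take r = r_1 = 2. Let y(x) = x^r sum_{n>=0} a_n x^n with a_0 = 1.
Substitute y = x^r sum a_n x^n and match x^{r+n}. The recurrence is
  D(n) a_n + 1 a_{n-1} = 0,  where D(n) = (r+n)(r+n-1) + (-5/4)(r+n) + (1/2).
  a_n = -1 / D(n) * a_{n-1}.
Since the indicial polynomial factors as (r - r_1)(r - r_2), D(n) = (r_1 + n - r_1)(r_1 + n - r_2) = n(n + 7/4).
Evaluating step by step (a_0 = 1):
  n = 1: D(1) = 1(1 + 7/4) = 11/4; numerator = -1(1) = -1; a_1 = (-1)/(11/4) = -4/11
  n = 2: D(2) = 2(2 + 7/4) = 15/2; numerator = -1(-4/11) = 4/11; a_2 = (4/11)/(15/2) = 8/165
  n = 3: D(3) = 3(3 + 7/4) = 57/4; numerator = -1(8/165) = -8/165; a_3 = (-8/165)/(57/4) = -32/9405
  n = 4: D(4) = 4(4 + 7/4) = 23; numerator = -1(-32/9405) = 32/9405; a_4 = (32/9405)/(23) = 32/216315

r = 2; a_0 = 1; a_1 = -4/11; a_2 = 8/165; a_3 = -32/9405; a_4 = 32/216315


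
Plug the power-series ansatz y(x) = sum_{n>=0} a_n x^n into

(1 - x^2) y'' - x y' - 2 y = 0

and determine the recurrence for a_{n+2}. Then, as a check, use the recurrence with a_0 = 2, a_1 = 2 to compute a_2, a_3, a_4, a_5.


Substitute y = sum_n a_n x^n.
(1 - 1 x^2) y'' contributes (n+2)(n+1) a_{n+2} - n(n-1) a_n at x^n.
-x y'(x) contributes -n a_n at x^n.
-2 y(x) contributes -2 a_n at x^n.
Matching x^n: (n+2)(n+1) a_{n+2} + (-n(n-1) - n - 2) a_n = 0.
Thus a_{n+2} = (n(n-1) + n + 2) / ((n+1)(n+2)) * a_n.

Check with a_0 = 2, a_1 = 2 (apply the recurrence for n = 0, 1, 2, 3): a_0 = 2, a_1 = 2, a_2 = 2, a_3 = 1, a_4 = 1, a_5 = 11/20.

a_(n+2) = (n(n-1) + n + 2) / ((n+1)(n+2)) * a_n; check: a_0 = 2, a_1 = 2, a_2 = 2, a_3 = 1, a_4 = 1, a_5 = 11/20


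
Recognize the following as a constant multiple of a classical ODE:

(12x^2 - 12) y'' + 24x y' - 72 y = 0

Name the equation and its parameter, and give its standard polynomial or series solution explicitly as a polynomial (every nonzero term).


All three coefficients share the factor -12; dividing through by -12 gives  (1 - x^2) y'' - 2x y' + 6 y = 0.
This matches the Legendre equation (1 - x^2) y'' - 2x y' + n(n+1) y = 0 (note the -2x y' term) with n(n+1) = 6, so n = 2; the polynomial solution is P_2(x).
With y = sum_k a_k x^k, matching x^k gives (k+2)(k+1) a_{k+2} = [k(k+1) - n(n+1)] a_k = (k - 2)(k + 3) a_k. The right side vanishes at k = 2, so the series with the parity of 2 terminates at degree 2.
Standard normalization (P_n(1) = 1): leading coefficient (2n)!/(2^n (n!)^2) = 24/(4*4) = 3/2, so a_2 = 3/2. Work downward with a_k = (k+1)(k+2) a_{k+2} / ((k - 2)(k + 3)):
  a_0 = (1)(2)(3/2) / ((0 - 2)(0 + 3)) = 3/(-6) = -1/2
Hence P_2(x) = 3 x^2/2 - 1/2.

P_2(x); series = 3 x^2/2 - 1/2


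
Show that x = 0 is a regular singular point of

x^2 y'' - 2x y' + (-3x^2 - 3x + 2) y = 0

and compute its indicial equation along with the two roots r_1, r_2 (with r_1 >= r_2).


Divide by x^2 to reach normal form y'' + P_1(x) y' + P_2(x) y = 0 with P_1(x) = -2/x and P_2(x) = -3 - 3/x + 2/x^2.
x = 0 is a singular point because the y'-coefficient -2/x has a pole at x = 0 and the y-coefficient -3 - 3/x + 2/x^2 has a pole at x = 0.
It is a regular singular point because x P_1(x) = p(x) = -2 and x^2 P_2(x) = q(x) = -3x^2 - 3x + 2 are polynomials, hence analytic at x = 0.
p(0) = -2,  q(0) = 2.
Indicial equation: r(r-1) + p(0) r + q(0) = 0, i.e. r^2 + (p(0) - 1) r + q(0) = 0, i.e. r^2 - 3 r + 2 = 0.
Discriminant: (-3)^2 - 4(2) = 1, so r = (3 ± 1)/2.
Solving: r_1 = 2, r_2 = 1.

indicial: r^2 - 3 r + 2 = 0; roots r_1 = 2, r_2 = 1


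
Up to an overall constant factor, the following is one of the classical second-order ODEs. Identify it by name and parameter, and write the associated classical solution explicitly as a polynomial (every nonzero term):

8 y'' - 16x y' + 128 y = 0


All three coefficients share the factor 8; dividing through by 8 gives  y'' - 2x y' + 16 y = 0.
This matches the Hermite equation y'' - 2x y' + 2n y = 0 with 2n = 16, so n = 8; the polynomial solution is H_8(x).
With y = sum_k a_k x^k, matching x^k gives (k+2)(k+1) a_{k+2} = 2(k - n) a_k = 2(k - 8) a_k. The right side vanishes at k = 8, so the series with the parity of 8 terminates at degree 8.
Standard normalization: leading coefficient of H_n is 2^n, so a_8 = 2^8 = 256. Work downward with a_k = (k+1)(k+2) a_{k+2} / (2(k - n)):
  a_6 = (7)(8)(256) / (2(6 - 8)) = 14336/(-4) = -3584
  a_4 = (5)(6)(-3584) / (2(4 - 8)) = -107520/(-8) = 13440
  a_2 = (3)(4)(13440) / (2(2 - 8)) = 161280/(-12) = -13440
  a_0 = (1)(2)(-13440) / (2(0 - 8)) = -26880/(-16) = 1680
Hence H_8(x) = 256 x^8 - 3584 x^6 + 13440 x^4 - 13440 x^2 + 1680.

H_8(x); series = 256 x^8 - 3584 x^6 + 13440 x^4 - 13440 x^2 + 1680


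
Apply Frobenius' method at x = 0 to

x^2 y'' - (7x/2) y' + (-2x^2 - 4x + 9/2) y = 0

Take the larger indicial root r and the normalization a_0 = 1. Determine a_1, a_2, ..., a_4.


Write in Frobenius form y'' + (p(x)/x) y' + (q(x)/x^2) y = 0:
  p(x) = -7/2,  q(x) = -2x^2 - 4x + 9/2.
Indicial equation: r(r-1) + (-7/2) r + (9/2) = 0 -> roots r_1 = 3, r_2 = 3/2.
Take r = r_1 = 3. Let y(x) = x^r sum_{n>=0} a_n x^n with a_0 = 1.
Substitute y = x^r sum a_n x^n and match x^{r+n}. The recurrence is
  D(n) a_n - 4 a_{n-1} - 2 a_{n-2} = 0,  where D(n) = (r+n)(r+n-1) + (-7/2)(r+n) + (9/2).
  a_n = [4 a_{n-1} + 2 a_{n-2}] / D(n).
Since the indicial polynomial factors as (r - r_1)(r - r_2), D(n) = (r_1 + n - r_1)(r_1 + n - r_2) = n(n + 3/2).
Evaluating step by step (a_0 = 1):
  n = 1: D(1) = 1(1 + 3/2) = 5/2; numerator = 4(1) = 4; a_1 = (4)/(5/2) = 8/5
  n = 2: D(2) = 2(2 + 3/2) = 7; numerator = 4(8/5) + 2(1) = 42/5; a_2 = (42/5)/(7) = 6/5
  n = 3: D(3) = 3(3 + 3/2) = 27/2; numerator = 4(6/5) + 2(8/5) = 8; a_3 = (8)/(27/2) = 16/27
  n = 4: D(4) = 4(4 + 3/2) = 22; numerator = 4(16/27) + 2(6/5) = 644/135; a_4 = (644/135)/(22) = 322/1485

r = 3; a_0 = 1; a_1 = 8/5; a_2 = 6/5; a_3 = 16/27; a_4 = 322/1485


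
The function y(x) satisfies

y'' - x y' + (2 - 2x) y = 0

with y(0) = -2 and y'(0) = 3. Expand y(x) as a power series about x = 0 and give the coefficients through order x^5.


Ansatz: y(x) = sum_{n>=0} a_n x^n, so y'(x) = sum_{n>=1} n a_n x^(n-1) and y''(x) = sum_{n>=2} n(n-1) a_n x^(n-2).
Substitute into P(x) y'' + Q(x) y' + R(x) y = 0 with P(x) = 1, Q(x) = -x, R(x) = 2 - 2x, and match powers of x.
Initial conditions: a_0 = -2, a_1 = 3.
Setting the coefficient of each power of x to zero and solving order by order (substituting the coefficients already found):
  x^0: 2 a_2 + 2 a_0 = 0  ->  2 a_2 = -2 a_0 = 4  ->  a_2 = 2
  x^1: 6 a_3 + a_1 - 2 a_0 = 0  ->  6 a_3 = -a_1 + 2 a_0 = -7  ->  a_3 = -7/6
  x^2: 12 a_4 - 2 a_1 = 0  ->  12 a_4 = 2 a_1 = 6  ->  a_4 = 1/2
  x^3: 20 a_5 - a_3 - 2 a_2 = 0  ->  20 a_5 = a_3 + 2 a_2 = 17/6  ->  a_5 = 17/120
Truncated series: y(x) = -2 + 3 x + 2 x^2 - (7/6) x^3 + (1/2) x^4 + (17/120) x^5 + O(x^6).

a_0 = -2; a_1 = 3; a_2 = 2; a_3 = -7/6; a_4 = 1/2; a_5 = 17/120


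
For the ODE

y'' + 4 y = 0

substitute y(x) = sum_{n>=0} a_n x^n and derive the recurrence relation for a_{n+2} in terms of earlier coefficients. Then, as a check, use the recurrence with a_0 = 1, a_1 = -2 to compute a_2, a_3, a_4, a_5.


Substitute y = sum_n a_n x^n into y'' + (const) y = 0.
y''(x) = sum_{n>=0} (n+2)(n+1) a_{n+2} x^n.
The ODE becomes sum_n [(n+2)(n+1) a_{n+2} + 4 a_n] x^n = 0.
Setting each coefficient to zero gives the recurrence:
  (n+2)(n+1) a_{n+2} + 4 a_n = 0,
  a_{n+2} = -4 / ((n+1)(n+2)) a_n.

Check with a_0 = 1, a_1 = -2 (apply the recurrence for n = 0, 1, 2, 3): a_0 = 1, a_1 = -2, a_2 = -2, a_3 = 4/3, a_4 = 2/3, a_5 = -4/15.

a_{n+2} = -4/((n+1)(n+2)) * a_n; check: a_0 = 1, a_1 = -2, a_2 = -2, a_3 = 4/3, a_4 = 2/3, a_5 = -4/15


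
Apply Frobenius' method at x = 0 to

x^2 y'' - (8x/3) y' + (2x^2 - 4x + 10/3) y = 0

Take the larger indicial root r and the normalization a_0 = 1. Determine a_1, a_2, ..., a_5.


Write in Frobenius form y'' + (p(x)/x) y' + (q(x)/x^2) y = 0:
  p(x) = -8/3,  q(x) = 2x^2 - 4x + 10/3.
Indicial equation: r(r-1) + (-8/3) r + (10/3) = 0 -> roots r_1 = 2, r_2 = 5/3.
Take r = r_1 = 2. Let y(x) = x^r sum_{n>=0} a_n x^n with a_0 = 1.
Substitute y = x^r sum a_n x^n and match x^{r+n}. The recurrence is
  D(n) a_n - 4 a_{n-1} + 2 a_{n-2} = 0,  where D(n) = (r+n)(r+n-1) + (-8/3)(r+n) + (10/3).
  a_n = [4 a_{n-1} - 2 a_{n-2}] / D(n).
Since the indicial polynomial factors as (r - r_1)(r - r_2), D(n) = (r_1 + n - r_1)(r_1 + n - r_2) = n(n + 1/3).
Evaluating step by step (a_0 = 1):
  n = 1: D(1) = 1(1 + 1/3) = 4/3; numerator = 4(1) = 4; a_1 = (4)/(4/3) = 3
  n = 2: D(2) = 2(2 + 1/3) = 14/3; numerator = 4(3) - 2(1) = 10; a_2 = (10)/(14/3) = 15/7
  n = 3: D(3) = 3(3 + 1/3) = 10; numerator = 4(15/7) - 2(3) = 18/7; a_3 = (18/7)/(10) = 9/35
  n = 4: D(4) = 4(4 + 1/3) = 52/3; numerator = 4(9/35) - 2(15/7) = -114/35; a_4 = (-114/35)/(52/3) = -171/910
  n = 5: D(5) = 5(5 + 1/3) = 80/3; numerator = 4(-171/910) - 2(9/35) = -576/455; a_5 = (-576/455)/(80/3) = -108/2275

r = 2; a_0 = 1; a_1 = 3; a_2 = 15/7; a_3 = 9/35; a_4 = -171/910; a_5 = -108/2275


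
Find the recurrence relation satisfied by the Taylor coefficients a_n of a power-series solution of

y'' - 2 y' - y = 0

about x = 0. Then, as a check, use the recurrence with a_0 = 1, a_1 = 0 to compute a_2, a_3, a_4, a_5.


Substitute y = sum_n a_n x^n.
y''(x) has coefficient (n+2)(n+1) a_{n+2} at x^n;
-2 y'(x) has coefficient -2 (n+1) a_{n+1} at x^n;
-y(x) has coefficient -1 a_n at x^n.
Matching x^n: (n+2)(n+1) a_{n+2} - 2 (n+1) a_{n+1} - 1 a_n = 0.
Thus a_{n+2} = [2 (n+1) a_{n+1} + 1 a_n] / ((n+1)(n+2)).

Check with a_0 = 1, a_1 = 0 (apply the recurrence for n = 0, 1, 2, 3): a_0 = 1, a_1 = 0, a_2 = 1/2, a_3 = 1/3, a_4 = 5/24, a_5 = 1/10.

a_(n+2) = [2 (n+1) a_(n+1) + 1 a_n] / ((n+1)(n+2)); check: a_0 = 1, a_1 = 0, a_2 = 1/2, a_3 = 1/3, a_4 = 5/24, a_5 = 1/10


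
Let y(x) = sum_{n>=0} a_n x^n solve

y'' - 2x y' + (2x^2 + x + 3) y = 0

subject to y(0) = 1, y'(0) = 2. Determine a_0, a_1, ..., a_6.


Ansatz: y(x) = sum_{n>=0} a_n x^n, so y'(x) = sum_{n>=1} n a_n x^(n-1) and y''(x) = sum_{n>=2} n(n-1) a_n x^(n-2).
Substitute into P(x) y'' + Q(x) y' + R(x) y = 0 with P(x) = 1, Q(x) = -2x, R(x) = 2x^2 + x + 3, and match powers of x.
Initial conditions: a_0 = 1, a_1 = 2.
Setting the coefficient of each power of x to zero and solving order by order (substituting the coefficients already found):
  x^0: 2 a_2 + 3 a_0 = 0  ->  2 a_2 = -3 a_0 = -3  ->  a_2 = -3/2
  x^1: 6 a_3 + a_1 + a_0 = 0  ->  6 a_3 = -a_1 - a_0 = -3  ->  a_3 = -1/2
  x^2: 12 a_4 - a_2 + a_1 + 2 a_0 = 0  ->  12 a_4 = a_2 - a_1 - 2 a_0 = -11/2  ->  a_4 = -11/24
  x^3: 20 a_5 - 3 a_3 + a_2 + 2 a_1 = 0  ->  20 a_5 = 3 a_3 - a_2 - 2 a_1 = -4  ->  a_5 = -1/5
  x^4: 30 a_6 - 5 a_4 + a_3 + 2 a_2 = 0  ->  30 a_6 = 5 a_4 - a_3 - 2 a_2 = 29/24  ->  a_6 = 29/720
Truncated series: y(x) = 1 + 2 x - (3/2) x^2 - (1/2) x^3 - (11/24) x^4 - (1/5) x^5 + (29/720) x^6 + O(x^7).

a_0 = 1; a_1 = 2; a_2 = -3/2; a_3 = -1/2; a_4 = -11/24; a_5 = -1/5; a_6 = 29/720


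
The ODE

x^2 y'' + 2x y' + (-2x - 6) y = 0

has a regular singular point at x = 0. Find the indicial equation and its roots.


Divide by x^2 to reach normal form y'' + P_1(x) y' + P_2(x) y = 0 with P_1(x) = 2/x and P_2(x) = -2/x - 6/x^2.
x = 0 is a singular point because the y'-coefficient 2/x has a pole at x = 0 and the y-coefficient -2/x - 6/x^2 has a pole at x = 0.
It is a regular singular point because x P_1(x) = p(x) = 2 and x^2 P_2(x) = q(x) = -2x - 6 are polynomials, hence analytic at x = 0.
p(0) = 2,  q(0) = -6.
Indicial equation: r(r-1) + p(0) r + q(0) = 0, i.e. r^2 + (p(0) - 1) r + q(0) = 0, i.e. r^2 + 1 r - 6 = 0.
Discriminant: (1)^2 - 4(-6) = 25, so r = (-1 ± 5)/2.
Solving: r_1 = 2, r_2 = -3.

indicial: r^2 + 1 r - 6 = 0; roots r_1 = 2, r_2 = -3


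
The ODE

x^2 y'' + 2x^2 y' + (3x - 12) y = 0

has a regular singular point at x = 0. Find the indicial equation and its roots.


Divide by x^2 to reach normal form y'' + P_1(x) y' + P_2(x) y = 0 with P_1(x) = 2 and P_2(x) = 3/x - 12/x^2.
x = 0 is a singular point because the y-coefficient 3/x - 12/x^2 has a pole at x = 0.
It is a regular singular point because x P_1(x) = p(x) = 2x and x^2 P_2(x) = q(x) = 3x - 12 are polynomials, hence analytic at x = 0.
p(0) = 0,  q(0) = -12.
Indicial equation: r(r-1) + p(0) r + q(0) = 0, i.e. r^2 + (p(0) - 1) r + q(0) = 0, i.e. r^2 - 1 r - 12 = 0.
Discriminant: (-1)^2 - 4(-12) = 49, so r = (1 ± 7)/2.
Solving: r_1 = 4, r_2 = -3.

indicial: r^2 - 1 r - 12 = 0; roots r_1 = 4, r_2 = -3


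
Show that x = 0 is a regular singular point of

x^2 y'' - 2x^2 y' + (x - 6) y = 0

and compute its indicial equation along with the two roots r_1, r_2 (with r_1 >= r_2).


Divide by x^2 to reach normal form y'' + P_1(x) y' + P_2(x) y = 0 with P_1(x) = -2 and P_2(x) = 1/x - 6/x^2.
x = 0 is a singular point because the y-coefficient 1/x - 6/x^2 has a pole at x = 0.
It is a regular singular point because x P_1(x) = p(x) = -2x and x^2 P_2(x) = q(x) = x - 6 are polynomials, hence analytic at x = 0.
p(0) = 0,  q(0) = -6.
Indicial equation: r(r-1) + p(0) r + q(0) = 0, i.e. r^2 + (p(0) - 1) r + q(0) = 0, i.e. r^2 - 1 r - 6 = 0.
Discriminant: (-1)^2 - 4(-6) = 25, so r = (1 ± 5)/2.
Solving: r_1 = 3, r_2 = -2.

indicial: r^2 - 1 r - 6 = 0; roots r_1 = 3, r_2 = -2


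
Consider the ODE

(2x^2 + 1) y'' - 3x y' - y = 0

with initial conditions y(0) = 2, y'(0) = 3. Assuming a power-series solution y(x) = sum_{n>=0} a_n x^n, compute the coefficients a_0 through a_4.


Ansatz: y(x) = sum_{n>=0} a_n x^n, so y'(x) = sum_{n>=1} n a_n x^(n-1) and y''(x) = sum_{n>=2} n(n-1) a_n x^(n-2).
Substitute into P(x) y'' + Q(x) y' + R(x) y = 0 with P(x) = 2x^2 + 1, Q(x) = -3x, R(x) = -1, and match powers of x.
Initial conditions: a_0 = 2, a_1 = 3.
Setting the coefficient of each power of x to zero and solving order by order (substituting the coefficients already found):
  x^0: 2 a_2 - a_0 = 0  ->  2 a_2 = a_0 = 2  ->  a_2 = 1
  x^1: 6 a_3 - 4 a_1 = 0  ->  6 a_3 = 4 a_1 = 12  ->  a_3 = 2
  x^2: 12 a_4 - 3 a_2 = 0  ->  12 a_4 = 3 a_2 = 3  ->  a_4 = 1/4
Truncated series: y(x) = 2 + 3 x + x^2 + 2 x^3 + (1/4) x^4 + O(x^5).

a_0 = 2; a_1 = 3; a_2 = 1; a_3 = 2; a_4 = 1/4


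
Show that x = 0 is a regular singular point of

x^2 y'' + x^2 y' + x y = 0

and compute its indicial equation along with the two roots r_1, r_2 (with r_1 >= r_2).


Divide by x^2 to reach normal form y'' + P_1(x) y' + P_2(x) y = 0 with P_1(x) = 1 and P_2(x) = 1/x.
x = 0 is a singular point because the y-coefficient 1/x has a pole at x = 0.
It is a regular singular point because x P_1(x) = p(x) = x and x^2 P_2(x) = q(x) = x are polynomials, hence analytic at x = 0.
p(0) = 0,  q(0) = 0.
Indicial equation: r(r-1) + p(0) r + q(0) = 0, i.e. r^2 + (p(0) - 1) r + q(0) = 0, i.e. r^2 - 1 r = 0.
Discriminant: (-1)^2 - 4(0) = 1, so r = (1 ± 1)/2.
Solving: r_1 = 1, r_2 = 0.

indicial: r^2 - 1 r = 0; roots r_1 = 1, r_2 = 0


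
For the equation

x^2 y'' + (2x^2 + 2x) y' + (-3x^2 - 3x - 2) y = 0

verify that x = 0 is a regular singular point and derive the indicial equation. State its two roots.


Divide by x^2 to reach normal form y'' + P_1(x) y' + P_2(x) y = 0 with P_1(x) = 2 + 2/x and P_2(x) = -3 - 3/x - 2/x^2.
x = 0 is a singular point because the y'-coefficient 2 + 2/x has a pole at x = 0 and the y-coefficient -3 - 3/x - 2/x^2 has a pole at x = 0.
It is a regular singular point because x P_1(x) = p(x) = 2x + 2 and x^2 P_2(x) = q(x) = -3x^2 - 3x - 2 are polynomials, hence analytic at x = 0.
p(0) = 2,  q(0) = -2.
Indicial equation: r(r-1) + p(0) r + q(0) = 0, i.e. r^2 + (p(0) - 1) r + q(0) = 0, i.e. r^2 + 1 r - 2 = 0.
Discriminant: (1)^2 - 4(-2) = 9, so r = (-1 ± 3)/2.
Solving: r_1 = 1, r_2 = -2.

indicial: r^2 + 1 r - 2 = 0; roots r_1 = 1, r_2 = -2


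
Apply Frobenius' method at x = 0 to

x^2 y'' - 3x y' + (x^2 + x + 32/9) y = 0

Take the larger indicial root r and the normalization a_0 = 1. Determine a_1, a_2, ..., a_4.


Write in Frobenius form y'' + (p(x)/x) y' + (q(x)/x^2) y = 0:
  p(x) = -3,  q(x) = x^2 + x + 32/9.
Indicial equation: r(r-1) + (-3) r + (32/9) = 0 -> roots r_1 = 8/3, r_2 = 4/3.
Take r = r_1 = 8/3. Let y(x) = x^r sum_{n>=0} a_n x^n with a_0 = 1.
Substitute y = x^r sum a_n x^n and match x^{r+n}. The recurrence is
  D(n) a_n + 1 a_{n-1} + 1 a_{n-2} = 0,  where D(n) = (r+n)(r+n-1) + (-3)(r+n) + (32/9).
  a_n = [-1 a_{n-1} - 1 a_{n-2}] / D(n).
Since the indicial polynomial factors as (r - r_1)(r - r_2), D(n) = (r_1 + n - r_1)(r_1 + n - r_2) = n(n + 4/3).
Evaluating step by step (a_0 = 1):
  n = 1: D(1) = 1(1 + 4/3) = 7/3; numerator = -1(1) = -1; a_1 = (-1)/(7/3) = -3/7
  n = 2: D(2) = 2(2 + 4/3) = 20/3; numerator = -1(-3/7) - 1(1) = -4/7; a_2 = (-4/7)/(20/3) = -3/35
  n = 3: D(3) = 3(3 + 4/3) = 13; numerator = -1(-3/35) - 1(-3/7) = 18/35; a_3 = (18/35)/(13) = 18/455
  n = 4: D(4) = 4(4 + 4/3) = 64/3; numerator = -1(18/455) - 1(-3/35) = 3/65; a_4 = (3/65)/(64/3) = 9/4160

r = 8/3; a_0 = 1; a_1 = -3/7; a_2 = -3/35; a_3 = 18/455; a_4 = 9/4160


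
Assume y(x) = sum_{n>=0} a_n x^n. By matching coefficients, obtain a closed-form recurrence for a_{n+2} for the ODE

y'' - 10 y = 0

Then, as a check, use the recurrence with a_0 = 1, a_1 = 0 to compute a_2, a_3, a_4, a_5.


Substitute y = sum_n a_n x^n into y'' + (const) y = 0.
y''(x) = sum_{n>=0} (n+2)(n+1) a_{n+2} x^n.
The ODE becomes sum_n [(n+2)(n+1) a_{n+2} - 10 a_n] x^n = 0.
Setting each coefficient to zero gives the recurrence:
  (n+2)(n+1) a_{n+2} - 10 a_n = 0,
  a_{n+2} = 10 / ((n+1)(n+2)) a_n.

Check with a_0 = 1, a_1 = 0 (apply the recurrence for n = 0, 1, 2, 3): a_0 = 1, a_1 = 0, a_2 = 5, a_3 = 0, a_4 = 25/6, a_5 = 0.

a_{n+2} = 10/((n+1)(n+2)) * a_n; check: a_0 = 1, a_1 = 0, a_2 = 5, a_3 = 0, a_4 = 25/6, a_5 = 0


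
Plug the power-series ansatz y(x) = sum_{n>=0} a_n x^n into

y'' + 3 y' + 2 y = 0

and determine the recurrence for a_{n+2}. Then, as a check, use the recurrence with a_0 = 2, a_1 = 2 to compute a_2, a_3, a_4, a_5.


Substitute y = sum_n a_n x^n.
y''(x) has coefficient (n+2)(n+1) a_{n+2} at x^n;
3 y'(x) has coefficient 3 (n+1) a_{n+1} at x^n;
2 y(x) has coefficient 2 a_n at x^n.
Matching x^n: (n+2)(n+1) a_{n+2} + 3 (n+1) a_{n+1} + 2 a_n = 0.
Thus a_{n+2} = [-3 (n+1) a_{n+1} - 2 a_n] / ((n+1)(n+2)).

Check with a_0 = 2, a_1 = 2 (apply the recurrence for n = 0, 1, 2, 3): a_0 = 2, a_1 = 2, a_2 = -5, a_3 = 13/3, a_4 = -29/12, a_5 = 61/60.

a_(n+2) = [-3 (n+1) a_(n+1) - 2 a_n] / ((n+1)(n+2)); check: a_0 = 2, a_1 = 2, a_2 = -5, a_3 = 13/3, a_4 = -29/12, a_5 = 61/60


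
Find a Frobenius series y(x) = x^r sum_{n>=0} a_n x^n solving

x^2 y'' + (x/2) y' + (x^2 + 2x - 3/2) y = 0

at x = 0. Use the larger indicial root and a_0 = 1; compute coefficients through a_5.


Write in Frobenius form y'' + (p(x)/x) y' + (q(x)/x^2) y = 0:
  p(x) = 1/2,  q(x) = x^2 + 2x - 3/2.
Indicial equation: r(r-1) + (1/2) r + (-3/2) = 0 -> roots r_1 = 3/2, r_2 = -1.
Take r = r_1 = 3/2. Let y(x) = x^r sum_{n>=0} a_n x^n with a_0 = 1.
Substitute y = x^r sum a_n x^n and match x^{r+n}. The recurrence is
  D(n) a_n + 2 a_{n-1} + 1 a_{n-2} = 0,  where D(n) = (r+n)(r+n-1) + (1/2)(r+n) + (-3/2).
  a_n = [-2 a_{n-1} - 1 a_{n-2}] / D(n).
Since the indicial polynomial factors as (r - r_1)(r - r_2), D(n) = (r_1 + n - r_1)(r_1 + n - r_2) = n(n + 5/2).
Evaluating step by step (a_0 = 1):
  n = 1: D(1) = 1(1 + 5/2) = 7/2; numerator = -2(1) = -2; a_1 = (-2)/(7/2) = -4/7
  n = 2: D(2) = 2(2 + 5/2) = 9; numerator = -2(-4/7) - 1(1) = 1/7; a_2 = (1/7)/(9) = 1/63
  n = 3: D(3) = 3(3 + 5/2) = 33/2; numerator = -2(1/63) - 1(-4/7) = 34/63; a_3 = (34/63)/(33/2) = 68/2079
  n = 4: D(4) = 4(4 + 5/2) = 26; numerator = -2(68/2079) - 1(1/63) = -169/2079; a_4 = (-169/2079)/(26) = -13/4158
  n = 5: D(5) = 5(5 + 5/2) = 75/2; numerator = -2(-13/4158) - 1(68/2079) = -5/189; a_5 = (-5/189)/(75/2) = -2/2835

r = 3/2; a_0 = 1; a_1 = -4/7; a_2 = 1/63; a_3 = 68/2079; a_4 = -13/4158; a_5 = -2/2835


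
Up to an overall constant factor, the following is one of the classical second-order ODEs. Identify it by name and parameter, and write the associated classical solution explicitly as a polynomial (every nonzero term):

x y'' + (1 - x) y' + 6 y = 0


The equation is already in a standard form:  x y'' + (1 - x) y' + 6 y = 0.
This matches the Laguerre equation x y'' + (1 - x) y' + n y = 0 with n = 6; the polynomial solution is L_6(x).
With y = sum_k a_k x^k, matching x^k gives (k+1)k a_{k+1} + (k+1) a_{k+1} - k a_k + n a_k = 0, i.e. (k+1)^2 a_{k+1} = (k - n) a_k = (k - 6) a_k. The right side vanishes at k = 6, so the series terminates at degree 6.
Standard normalization L_n(0) = 1 gives a_0 = 1. Work upward with a_{k+1} = (k - 6) a_k / (k+1)^2:
  a_1 = (0 - 6)(1) / 1^2 = -6/1 = -6
  a_2 = (1 - 6)(-6) / 2^2 = 30/4 = 15/2
  a_3 = (2 - 6)(15/2) / 3^2 = -30/9 = -10/3
  a_4 = (3 - 6)(-10/3) / 4^2 = 10/16 = 5/8
  a_5 = (4 - 6)(5/8) / 5^2 = (-5/4)/25 = -1/20
  a_6 = (5 - 6)(-1/20) / 6^2 = (1/20)/36 = 1/720
Hence L_6(x) = x^6/720 - x^5/20 + 5 x^4/8 - 10 x^3/3 + 15 x^2/2 - 6 x + 1.

L_6(x); series = x^6/720 - x^5/20 + 5 x^4/8 - 10 x^3/3 + 15 x^2/2 - 6 x + 1


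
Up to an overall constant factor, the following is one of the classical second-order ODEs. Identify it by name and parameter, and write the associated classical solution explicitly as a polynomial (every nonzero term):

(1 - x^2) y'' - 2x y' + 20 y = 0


The equation is already in a standard form:  (1 - x^2) y'' - 2x y' + 20 y = 0.
This matches the Legendre equation (1 - x^2) y'' - 2x y' + n(n+1) y = 0 (note the -2x y' term) with n(n+1) = 20, so n = 4; the polynomial solution is P_4(x).
With y = sum_k a_k x^k, matching x^k gives (k+2)(k+1) a_{k+2} = [k(k+1) - n(n+1)] a_k = (k - 4)(k + 5) a_k. The right side vanishes at k = 4, so the series with the parity of 4 terminates at degree 4.
Standard normalization (P_n(1) = 1): leading coefficient (2n)!/(2^n (n!)^2) = 40320/(16*576) = 35/8, so a_4 = 35/8. Work downward with a_k = (k+1)(k+2) a_{k+2} / ((k - 4)(k + 5)):
  a_2 = (3)(4)(35/8) / ((2 - 4)(2 + 5)) = (105/2)/(-14) = -15/4
  a_0 = (1)(2)(-15/4) / ((0 - 4)(0 + 5)) = (-15/2)/(-20) = 3/8
Hence P_4(x) = 35 x^4/8 - 15 x^2/4 + 3/8.

P_4(x); series = 35 x^4/8 - 15 x^2/4 + 3/8


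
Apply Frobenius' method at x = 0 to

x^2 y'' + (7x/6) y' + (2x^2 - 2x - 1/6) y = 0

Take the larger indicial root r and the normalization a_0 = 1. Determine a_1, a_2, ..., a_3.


Write in Frobenius form y'' + (p(x)/x) y' + (q(x)/x^2) y = 0:
  p(x) = 7/6,  q(x) = 2x^2 - 2x - 1/6.
Indicial equation: r(r-1) + (7/6) r + (-1/6) = 0 -> roots r_1 = 1/3, r_2 = -1/2.
Take r = r_1 = 1/3. Let y(x) = x^r sum_{n>=0} a_n x^n with a_0 = 1.
Substitute y = x^r sum a_n x^n and match x^{r+n}. The recurrence is
  D(n) a_n - 2 a_{n-1} + 2 a_{n-2} = 0,  where D(n) = (r+n)(r+n-1) + (7/6)(r+n) + (-1/6).
  a_n = [2 a_{n-1} - 2 a_{n-2}] / D(n).
Since the indicial polynomial factors as (r - r_1)(r - r_2), D(n) = (r_1 + n - r_1)(r_1 + n - r_2) = n(n + 5/6).
Evaluating step by step (a_0 = 1):
  n = 1: D(1) = 1(1 + 5/6) = 11/6; numerator = 2(1) = 2; a_1 = (2)/(11/6) = 12/11
  n = 2: D(2) = 2(2 + 5/6) = 17/3; numerator = 2(12/11) - 2(1) = 2/11; a_2 = (2/11)/(17/3) = 6/187
  n = 3: D(3) = 3(3 + 5/6) = 23/2; numerator = 2(6/187) - 2(12/11) = -36/17; a_3 = (-36/17)/(23/2) = -72/391

r = 1/3; a_0 = 1; a_1 = 12/11; a_2 = 6/187; a_3 = -72/391


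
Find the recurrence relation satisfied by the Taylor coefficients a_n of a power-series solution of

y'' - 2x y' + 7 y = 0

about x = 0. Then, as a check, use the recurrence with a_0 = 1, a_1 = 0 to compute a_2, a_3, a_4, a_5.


Substitute y = sum_n a_n x^n.
y''(x) has coefficient (n+2)(n+1) a_{n+2} at x^n;
-2 x y'(x) has coefficient -2 n a_n at x^n (shift);
7 y(x) has coefficient 7 a_n at x^n.
Matching x^n: (n+2)(n+1) a_{n+2} + (-2n + 7) a_n = 0.
Thus a_{n+2} = (2n - 7) / ((n+1)(n+2)) * a_n.

Check with a_0 = 1, a_1 = 0 (apply the recurrence for n = 0, 1, 2, 3): a_0 = 1, a_1 = 0, a_2 = -7/2, a_3 = 0, a_4 = 7/8, a_5 = 0.

a_(n+2) = (2n - 7) / ((n+1)(n+2)) * a_n; check: a_0 = 1, a_1 = 0, a_2 = -7/2, a_3 = 0, a_4 = 7/8, a_5 = 0


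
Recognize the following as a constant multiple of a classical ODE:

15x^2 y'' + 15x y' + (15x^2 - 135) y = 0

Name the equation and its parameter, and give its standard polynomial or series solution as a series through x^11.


All three coefficients share the factor 15; dividing through by 15 gives  x^2 y'' + x y' + (x^2 - 9) y = 0.
This matches the Bessel equation x^2 y'' + x y' + (x^2 - nu^2) y = 0 with nu^2 = 9, so nu = 3; the solution bounded at x = 0 is J_3(x).
Frobenius at x = 0: indicial roots ±nu; for r = nu the recurrence k(k + 2nu) c_k = -c_{k-2} gives the standard series J_nu(x) = sum_{k>=0} (-1)^k / (k! (k+nu)!) (x/2)^(2k+nu). Evaluate the first 5 terms:
  k = 0: (-1)^0 / (0! * 3! * 2^3) x^3 = 1/(1*6*8) x^3 = (1/48) x^3
  k = 1: (-1)^1 / (1! * 4! * 2^5) x^5 = -1/(1*24*32) x^5 = (-1/768) x^5
  k = 2: (-1)^2 / (2! * 5! * 2^7) x^7 = 1/(2*120*128) x^7 = (1/30720) x^7
  k = 3: (-1)^3 / (3! * 6! * 2^9) x^9 = -1/(6*720*512) x^9 = (-1/2211840) x^9
  k = 4: (-1)^4 / (4! * 7! * 2^11) x^11 = 1/(24*5040*2048) x^11 = (1/247726080) x^11
Hence J_3(x) = x^11/247726080 - x^9/2211840 + x^7/30720 - x^5/768 + x^3/48 + ....

J_3(x); series = x^11/247726080 - x^9/2211840 + x^7/30720 - x^5/768 + x^3/48


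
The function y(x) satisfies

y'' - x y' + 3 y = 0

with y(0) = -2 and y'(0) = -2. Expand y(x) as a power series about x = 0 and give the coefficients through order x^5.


Ansatz: y(x) = sum_{n>=0} a_n x^n, so y'(x) = sum_{n>=1} n a_n x^(n-1) and y''(x) = sum_{n>=2} n(n-1) a_n x^(n-2).
Substitute into P(x) y'' + Q(x) y' + R(x) y = 0 with P(x) = 1, Q(x) = -x, R(x) = 3, and match powers of x.
Initial conditions: a_0 = -2, a_1 = -2.
Setting the coefficient of each power of x to zero and solving order by order (substituting the coefficients already found):
  x^0: 2 a_2 + 3 a_0 = 0  ->  2 a_2 = -3 a_0 = 6  ->  a_2 = 3
  x^1: 6 a_3 + 2 a_1 = 0  ->  6 a_3 = -2 a_1 = 4  ->  a_3 = 2/3
  x^2: 12 a_4 + a_2 = 0  ->  12 a_4 = -a_2 = -3  ->  a_4 = -1/4
  x^3: 20 a_5 = 0  ->  a_5 = 0
Truncated series: y(x) = -2 - 2 x + 3 x^2 + (2/3) x^3 - (1/4) x^4 + O(x^6).

a_0 = -2; a_1 = -2; a_2 = 3; a_3 = 2/3; a_4 = -1/4; a_5 = 0
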